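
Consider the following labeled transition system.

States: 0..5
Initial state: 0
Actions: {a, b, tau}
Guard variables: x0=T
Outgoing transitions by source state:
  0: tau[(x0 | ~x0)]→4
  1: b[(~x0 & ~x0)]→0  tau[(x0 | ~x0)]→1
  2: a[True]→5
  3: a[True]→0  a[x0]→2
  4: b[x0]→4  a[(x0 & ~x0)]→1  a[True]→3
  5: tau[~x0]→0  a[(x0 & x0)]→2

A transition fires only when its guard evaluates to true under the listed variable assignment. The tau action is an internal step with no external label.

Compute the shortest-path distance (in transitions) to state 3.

Breadth-first toward 3:
  Layer 0: {0}
  Layer 1: {4}
  Layer 2: {3}
3 enters at depth 2; path tau·a

Answer: 2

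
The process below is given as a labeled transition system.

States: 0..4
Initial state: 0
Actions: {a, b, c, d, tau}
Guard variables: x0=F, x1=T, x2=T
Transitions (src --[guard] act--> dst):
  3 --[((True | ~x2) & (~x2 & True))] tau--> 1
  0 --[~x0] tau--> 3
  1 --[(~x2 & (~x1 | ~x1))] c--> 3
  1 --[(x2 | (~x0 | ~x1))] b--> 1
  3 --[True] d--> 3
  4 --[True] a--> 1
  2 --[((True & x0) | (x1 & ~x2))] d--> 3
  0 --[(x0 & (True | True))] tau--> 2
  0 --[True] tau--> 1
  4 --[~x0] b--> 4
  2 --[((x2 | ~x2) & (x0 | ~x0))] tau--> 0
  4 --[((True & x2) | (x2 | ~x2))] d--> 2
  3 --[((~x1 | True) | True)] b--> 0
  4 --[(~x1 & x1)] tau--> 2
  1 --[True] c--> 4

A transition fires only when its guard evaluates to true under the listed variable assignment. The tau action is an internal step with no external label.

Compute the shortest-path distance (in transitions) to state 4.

Answer: 2

Working:
BFS to 4:
  Layer 0: {0}
  Layer 1: {1,3}
  Layer 2: {4}
depth(4)=2, e.g. tau·c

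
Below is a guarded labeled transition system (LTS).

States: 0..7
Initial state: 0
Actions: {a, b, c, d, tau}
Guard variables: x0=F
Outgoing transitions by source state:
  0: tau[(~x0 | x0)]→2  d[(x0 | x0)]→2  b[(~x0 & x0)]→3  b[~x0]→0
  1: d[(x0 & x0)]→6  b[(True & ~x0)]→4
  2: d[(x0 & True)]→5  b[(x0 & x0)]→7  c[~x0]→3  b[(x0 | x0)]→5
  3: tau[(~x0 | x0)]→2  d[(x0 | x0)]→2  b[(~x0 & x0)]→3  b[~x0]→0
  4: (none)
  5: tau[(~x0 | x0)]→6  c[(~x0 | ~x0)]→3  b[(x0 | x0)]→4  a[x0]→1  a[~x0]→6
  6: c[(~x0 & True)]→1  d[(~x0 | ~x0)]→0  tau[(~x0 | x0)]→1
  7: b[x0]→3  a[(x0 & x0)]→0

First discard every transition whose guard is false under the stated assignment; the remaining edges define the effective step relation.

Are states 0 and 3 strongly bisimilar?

Bisimulation quotient by refinement:
  round 0: {{0,1,2,3,4,5,6,7}}
  round 1: {{0,3},{1},{2},{4,7},{5},{6}}
Fixed point at round 2; 6 class(es).
0∈{0,3}, 3∈{0,3}

Answer: BISIMILAR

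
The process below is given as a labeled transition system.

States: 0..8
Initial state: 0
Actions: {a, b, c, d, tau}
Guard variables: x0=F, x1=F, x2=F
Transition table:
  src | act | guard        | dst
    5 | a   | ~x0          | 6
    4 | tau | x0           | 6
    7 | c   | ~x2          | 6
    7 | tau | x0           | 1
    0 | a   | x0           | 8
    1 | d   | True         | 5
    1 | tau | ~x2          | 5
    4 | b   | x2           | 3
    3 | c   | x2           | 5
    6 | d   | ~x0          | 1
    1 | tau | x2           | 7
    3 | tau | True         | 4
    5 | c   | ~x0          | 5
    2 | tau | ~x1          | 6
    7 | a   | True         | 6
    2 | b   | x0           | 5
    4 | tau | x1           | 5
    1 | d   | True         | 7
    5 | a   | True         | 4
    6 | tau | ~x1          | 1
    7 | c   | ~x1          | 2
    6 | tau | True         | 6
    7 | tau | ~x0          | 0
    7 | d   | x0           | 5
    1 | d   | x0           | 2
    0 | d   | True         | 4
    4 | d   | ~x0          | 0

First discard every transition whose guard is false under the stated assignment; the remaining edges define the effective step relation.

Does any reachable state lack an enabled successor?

Answer: DEADLOCK-FREE

Trace:
Reachable = {0,4}
  0: d→4  [deg 1]
  4: d→0  [deg 1]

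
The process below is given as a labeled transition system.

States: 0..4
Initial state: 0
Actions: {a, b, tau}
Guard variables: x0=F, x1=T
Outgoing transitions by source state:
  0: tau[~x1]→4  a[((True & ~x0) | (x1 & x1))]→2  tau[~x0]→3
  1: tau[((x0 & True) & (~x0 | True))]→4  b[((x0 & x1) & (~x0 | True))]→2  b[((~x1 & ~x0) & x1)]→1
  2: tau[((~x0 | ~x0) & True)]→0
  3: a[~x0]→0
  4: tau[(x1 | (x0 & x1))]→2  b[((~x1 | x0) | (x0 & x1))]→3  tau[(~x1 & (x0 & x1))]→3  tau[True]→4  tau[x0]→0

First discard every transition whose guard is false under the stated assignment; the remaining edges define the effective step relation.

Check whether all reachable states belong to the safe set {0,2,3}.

Safe = {0,2,3}
Reach set: {0,2,3}
  0: ✓
  2: ✓
  3: ✓

Answer: INVARIANT HOLDS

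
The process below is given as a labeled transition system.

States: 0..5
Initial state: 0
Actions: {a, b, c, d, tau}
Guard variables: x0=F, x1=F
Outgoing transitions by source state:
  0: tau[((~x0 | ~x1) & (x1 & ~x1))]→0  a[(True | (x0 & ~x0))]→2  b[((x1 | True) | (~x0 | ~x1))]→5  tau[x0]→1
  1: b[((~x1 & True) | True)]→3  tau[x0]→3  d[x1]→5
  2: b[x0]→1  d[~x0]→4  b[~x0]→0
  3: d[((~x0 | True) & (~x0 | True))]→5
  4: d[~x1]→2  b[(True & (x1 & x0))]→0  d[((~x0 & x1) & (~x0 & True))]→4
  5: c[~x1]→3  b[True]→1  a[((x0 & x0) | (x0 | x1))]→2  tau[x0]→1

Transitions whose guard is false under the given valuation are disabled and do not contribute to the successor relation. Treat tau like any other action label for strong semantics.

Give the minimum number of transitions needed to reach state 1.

Answer: 2

Working:
BFS to 1:
  depth 0: {0}
  depth 1: {2,5}
  depth 2: {1,3,4}
depth(1)=2, e.g. b·b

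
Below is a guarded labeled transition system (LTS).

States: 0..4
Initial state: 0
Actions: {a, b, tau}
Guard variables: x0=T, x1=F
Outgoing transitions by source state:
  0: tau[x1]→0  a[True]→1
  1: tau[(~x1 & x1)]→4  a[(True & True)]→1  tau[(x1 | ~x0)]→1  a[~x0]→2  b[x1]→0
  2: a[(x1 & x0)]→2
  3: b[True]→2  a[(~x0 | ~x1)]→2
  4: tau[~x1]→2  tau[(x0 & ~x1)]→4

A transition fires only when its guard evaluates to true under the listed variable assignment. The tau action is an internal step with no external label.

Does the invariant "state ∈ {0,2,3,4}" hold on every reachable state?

Allowed set {0,2,3,4}
Reachable = {0,1}
  0: safe
  1: VIOLATES
counterexample path to 1: a

Answer: INVARIANT VIOLATED at state 1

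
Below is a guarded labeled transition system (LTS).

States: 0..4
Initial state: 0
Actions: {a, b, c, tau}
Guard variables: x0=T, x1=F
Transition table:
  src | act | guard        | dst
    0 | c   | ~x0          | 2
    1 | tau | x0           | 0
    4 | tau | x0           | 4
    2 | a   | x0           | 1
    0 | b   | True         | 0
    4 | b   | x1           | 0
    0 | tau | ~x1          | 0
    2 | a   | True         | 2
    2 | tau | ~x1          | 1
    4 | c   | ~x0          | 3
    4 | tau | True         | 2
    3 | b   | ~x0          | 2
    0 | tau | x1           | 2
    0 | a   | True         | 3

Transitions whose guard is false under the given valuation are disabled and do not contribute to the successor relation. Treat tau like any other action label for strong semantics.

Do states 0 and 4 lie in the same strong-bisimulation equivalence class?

Refine partition for ~:
  π0 = {{0,1,2,3,4}}
  π1 = {{0},{1,4},{2},{3}}
  π2 = {{0},{1},{2},{3},{4}}
Fixed point at round 3; 5 class(es).
[0]={0}  [4]={4}

Answer: NOT BISIMILAR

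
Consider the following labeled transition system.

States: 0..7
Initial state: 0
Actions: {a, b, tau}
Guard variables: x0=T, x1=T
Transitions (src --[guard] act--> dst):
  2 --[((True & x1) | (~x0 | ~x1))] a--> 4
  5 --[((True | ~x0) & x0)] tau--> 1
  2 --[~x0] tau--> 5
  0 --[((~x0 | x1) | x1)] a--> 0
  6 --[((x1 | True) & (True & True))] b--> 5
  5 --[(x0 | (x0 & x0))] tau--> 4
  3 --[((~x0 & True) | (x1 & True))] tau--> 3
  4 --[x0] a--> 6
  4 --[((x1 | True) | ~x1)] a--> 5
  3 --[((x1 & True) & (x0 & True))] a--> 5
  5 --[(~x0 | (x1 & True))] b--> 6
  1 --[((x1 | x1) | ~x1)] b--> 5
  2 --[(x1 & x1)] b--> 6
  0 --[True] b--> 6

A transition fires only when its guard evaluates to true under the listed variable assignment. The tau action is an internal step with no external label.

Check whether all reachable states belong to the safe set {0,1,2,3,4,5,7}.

Inv-set: {0,1,2,3,4,5,7}
R = {0,1,4,5,6}
  0: ok
  1: ok
  4: ok
  5: ok
  6: outside
reach 6 via b — violates

Answer: INVARIANT VIOLATED at state 6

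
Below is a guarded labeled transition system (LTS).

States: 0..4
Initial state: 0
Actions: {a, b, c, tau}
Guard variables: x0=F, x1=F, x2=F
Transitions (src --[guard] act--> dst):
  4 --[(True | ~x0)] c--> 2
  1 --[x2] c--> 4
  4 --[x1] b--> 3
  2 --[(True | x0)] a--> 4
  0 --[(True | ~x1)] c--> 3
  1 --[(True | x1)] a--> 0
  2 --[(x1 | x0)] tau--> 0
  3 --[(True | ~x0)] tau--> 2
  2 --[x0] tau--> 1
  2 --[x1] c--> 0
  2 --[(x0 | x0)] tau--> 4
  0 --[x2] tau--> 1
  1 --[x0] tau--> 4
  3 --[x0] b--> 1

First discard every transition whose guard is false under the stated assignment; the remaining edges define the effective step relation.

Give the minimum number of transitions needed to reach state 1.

Breadth-first toward 1:
  L0 = {0}
  L1 = {3}
  L2 = {2}
  L3 = {4}
1 never appears.

Answer: UNREACHABLE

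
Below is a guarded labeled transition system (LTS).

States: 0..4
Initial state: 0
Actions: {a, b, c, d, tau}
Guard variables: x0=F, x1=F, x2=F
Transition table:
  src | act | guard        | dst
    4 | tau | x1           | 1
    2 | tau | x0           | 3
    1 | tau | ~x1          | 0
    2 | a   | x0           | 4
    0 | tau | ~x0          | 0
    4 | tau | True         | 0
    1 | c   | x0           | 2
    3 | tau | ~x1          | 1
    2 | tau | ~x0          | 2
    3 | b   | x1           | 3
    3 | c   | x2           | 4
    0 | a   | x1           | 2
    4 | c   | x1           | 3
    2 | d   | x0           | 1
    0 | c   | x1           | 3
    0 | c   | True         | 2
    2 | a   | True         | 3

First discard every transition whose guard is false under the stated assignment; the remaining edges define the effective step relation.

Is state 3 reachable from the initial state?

Answer: REACHABLE

Working:
Guard filter leaves 7 enabled edge(s).
Layer 0: {0}
Layer 1: {2}  total {0,2}
Layer 2: {3}  total {0,2,3}
Layer 3: {1}  total {0,1,2,3}
R = {0,1,2,3}
trace reaching 3: c·a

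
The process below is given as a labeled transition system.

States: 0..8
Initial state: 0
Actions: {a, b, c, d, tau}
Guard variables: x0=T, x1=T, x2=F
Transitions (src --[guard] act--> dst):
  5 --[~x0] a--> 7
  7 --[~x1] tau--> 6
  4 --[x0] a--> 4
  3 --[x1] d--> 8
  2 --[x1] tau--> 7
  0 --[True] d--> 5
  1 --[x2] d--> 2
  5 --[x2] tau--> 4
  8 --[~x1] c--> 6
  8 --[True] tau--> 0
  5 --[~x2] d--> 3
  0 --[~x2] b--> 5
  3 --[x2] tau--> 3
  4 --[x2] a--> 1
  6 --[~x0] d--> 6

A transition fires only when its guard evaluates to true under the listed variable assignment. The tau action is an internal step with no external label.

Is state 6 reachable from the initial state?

Answer: UNREACHABLE

Trace:
7 transition(s) survive guard evaluation.
L0 = {0}
L1 = {5}  total {0,5}
L2 = {3}  total {0,3,5}
L3 = {8}  total {0,3,5,8}
R = {0,3,5,8}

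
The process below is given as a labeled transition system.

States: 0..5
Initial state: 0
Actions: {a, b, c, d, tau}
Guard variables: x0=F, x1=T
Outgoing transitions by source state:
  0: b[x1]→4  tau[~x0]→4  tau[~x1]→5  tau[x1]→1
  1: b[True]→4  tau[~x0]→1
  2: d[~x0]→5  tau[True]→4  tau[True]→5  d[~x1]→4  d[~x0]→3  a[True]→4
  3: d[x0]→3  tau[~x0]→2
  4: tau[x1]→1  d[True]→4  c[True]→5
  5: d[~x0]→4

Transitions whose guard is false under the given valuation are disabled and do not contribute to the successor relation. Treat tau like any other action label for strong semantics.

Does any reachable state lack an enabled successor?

Reachable = {0,1,4,5}
  0: b→4  tau→1  tau→4  [3 out]
  1: b→4  tau→1  [2 out]
  4: c→5  d→4  tau→1  [3 out]
  5: d→4  [1 out]

Answer: DEADLOCK-FREE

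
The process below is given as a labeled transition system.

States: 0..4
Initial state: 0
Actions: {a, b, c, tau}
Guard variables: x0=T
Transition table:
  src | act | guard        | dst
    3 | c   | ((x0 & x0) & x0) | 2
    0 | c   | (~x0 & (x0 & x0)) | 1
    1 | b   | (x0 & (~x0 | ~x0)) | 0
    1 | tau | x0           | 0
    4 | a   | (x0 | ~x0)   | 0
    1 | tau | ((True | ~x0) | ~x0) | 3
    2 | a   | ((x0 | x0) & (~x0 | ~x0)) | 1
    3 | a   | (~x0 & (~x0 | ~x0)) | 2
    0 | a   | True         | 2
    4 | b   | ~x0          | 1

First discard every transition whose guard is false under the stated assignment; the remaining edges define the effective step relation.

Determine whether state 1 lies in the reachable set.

Guard filter leaves 5 enabled edge(s).
L0 = {0}
L1 = {2}  cumulative {0,2}
Reachable = {0,2}

Answer: UNREACHABLE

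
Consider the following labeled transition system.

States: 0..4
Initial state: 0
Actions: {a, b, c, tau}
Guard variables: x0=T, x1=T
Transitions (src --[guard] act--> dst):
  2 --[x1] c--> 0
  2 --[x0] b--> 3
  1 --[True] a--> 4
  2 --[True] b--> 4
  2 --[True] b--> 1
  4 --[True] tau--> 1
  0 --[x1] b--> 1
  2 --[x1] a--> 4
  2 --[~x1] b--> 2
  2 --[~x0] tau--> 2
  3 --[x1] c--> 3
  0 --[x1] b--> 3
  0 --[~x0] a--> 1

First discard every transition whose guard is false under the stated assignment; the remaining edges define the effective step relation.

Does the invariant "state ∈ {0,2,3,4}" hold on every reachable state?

Answer: INVARIANT VIOLATED at state 1

Working:
Inv-set: {0,2,3,4}
Reachable = {0,1,3,4}
  0: ✓
  1: VIOLATES
  3: ✓
  4: ✓
witness against invariant: b → 1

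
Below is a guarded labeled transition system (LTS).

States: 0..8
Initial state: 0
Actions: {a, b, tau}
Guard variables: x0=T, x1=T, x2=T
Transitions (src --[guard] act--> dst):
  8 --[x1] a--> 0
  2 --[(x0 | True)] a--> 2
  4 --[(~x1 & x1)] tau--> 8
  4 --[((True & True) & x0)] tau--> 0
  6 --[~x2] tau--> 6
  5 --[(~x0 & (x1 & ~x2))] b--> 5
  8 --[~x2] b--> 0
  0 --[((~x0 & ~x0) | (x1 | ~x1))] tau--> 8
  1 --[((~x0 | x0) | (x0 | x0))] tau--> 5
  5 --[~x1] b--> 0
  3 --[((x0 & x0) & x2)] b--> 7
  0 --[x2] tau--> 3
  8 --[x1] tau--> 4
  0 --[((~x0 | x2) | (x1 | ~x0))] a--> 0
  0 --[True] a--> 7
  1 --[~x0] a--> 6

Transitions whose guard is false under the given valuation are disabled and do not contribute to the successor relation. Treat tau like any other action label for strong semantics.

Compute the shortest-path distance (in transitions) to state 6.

Answer: UNREACHABLE

Trace:
Breadth-first toward 6:
  Layer 0: {0}
  Layer 1: {3,7,8}
  Layer 2: {4}
6 never appears.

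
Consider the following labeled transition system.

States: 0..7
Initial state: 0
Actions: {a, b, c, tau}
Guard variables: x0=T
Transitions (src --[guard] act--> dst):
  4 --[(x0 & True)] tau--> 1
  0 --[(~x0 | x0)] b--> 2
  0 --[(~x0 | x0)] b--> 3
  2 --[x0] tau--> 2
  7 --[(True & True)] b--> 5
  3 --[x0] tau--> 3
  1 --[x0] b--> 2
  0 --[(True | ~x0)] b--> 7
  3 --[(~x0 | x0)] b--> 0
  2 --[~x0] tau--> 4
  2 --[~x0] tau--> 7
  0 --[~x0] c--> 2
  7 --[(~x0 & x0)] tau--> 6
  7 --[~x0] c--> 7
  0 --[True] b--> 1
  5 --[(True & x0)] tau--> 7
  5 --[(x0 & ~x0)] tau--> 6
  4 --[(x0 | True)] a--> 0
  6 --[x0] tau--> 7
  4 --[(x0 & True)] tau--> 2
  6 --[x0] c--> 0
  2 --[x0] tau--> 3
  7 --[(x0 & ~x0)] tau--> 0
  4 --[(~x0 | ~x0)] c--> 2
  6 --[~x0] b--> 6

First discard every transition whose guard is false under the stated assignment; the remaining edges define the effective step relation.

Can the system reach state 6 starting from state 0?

16 transition(s) survive guard evaluation.
Layer 0: {0}
Layer 1: {1,2,3,7}  cumulative {0,1,2,3,7}
Layer 2: {5}  cumulative {0,1,2,3,5,7}
R = {0,1,2,3,5,7}

Answer: UNREACHABLE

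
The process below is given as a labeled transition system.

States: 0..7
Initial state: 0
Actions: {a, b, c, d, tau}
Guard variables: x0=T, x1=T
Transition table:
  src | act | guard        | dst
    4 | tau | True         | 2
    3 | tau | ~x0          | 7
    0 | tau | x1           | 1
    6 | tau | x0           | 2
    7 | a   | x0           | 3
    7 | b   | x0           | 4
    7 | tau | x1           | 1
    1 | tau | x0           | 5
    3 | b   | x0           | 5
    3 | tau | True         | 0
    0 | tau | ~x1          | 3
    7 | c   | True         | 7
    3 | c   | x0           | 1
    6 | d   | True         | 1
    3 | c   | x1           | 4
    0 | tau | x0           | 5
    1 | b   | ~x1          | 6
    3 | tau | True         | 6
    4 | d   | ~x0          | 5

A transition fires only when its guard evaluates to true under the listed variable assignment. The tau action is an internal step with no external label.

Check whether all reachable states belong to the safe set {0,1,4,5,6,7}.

Answer: INVARIANT HOLDS

Working:
Allowed set {0,1,4,5,6,7}
Reach set: {0,1,5}
  0: ok
  1: ok
  5: ok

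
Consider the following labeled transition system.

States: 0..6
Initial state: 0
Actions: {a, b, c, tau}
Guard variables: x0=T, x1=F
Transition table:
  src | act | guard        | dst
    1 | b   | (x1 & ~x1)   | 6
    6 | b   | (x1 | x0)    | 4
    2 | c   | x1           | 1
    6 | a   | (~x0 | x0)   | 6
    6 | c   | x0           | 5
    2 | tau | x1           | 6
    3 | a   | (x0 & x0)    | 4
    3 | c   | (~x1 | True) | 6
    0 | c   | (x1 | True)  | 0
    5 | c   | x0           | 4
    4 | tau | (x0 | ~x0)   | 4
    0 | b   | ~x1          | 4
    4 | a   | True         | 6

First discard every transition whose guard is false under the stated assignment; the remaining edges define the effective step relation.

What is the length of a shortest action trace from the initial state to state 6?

Answer: 2

Working:
BFS to 6:
  Layer 0: {0}
  Layer 1: {4}
  Layer 2: {6}
first hit 6 at d=2 via b·a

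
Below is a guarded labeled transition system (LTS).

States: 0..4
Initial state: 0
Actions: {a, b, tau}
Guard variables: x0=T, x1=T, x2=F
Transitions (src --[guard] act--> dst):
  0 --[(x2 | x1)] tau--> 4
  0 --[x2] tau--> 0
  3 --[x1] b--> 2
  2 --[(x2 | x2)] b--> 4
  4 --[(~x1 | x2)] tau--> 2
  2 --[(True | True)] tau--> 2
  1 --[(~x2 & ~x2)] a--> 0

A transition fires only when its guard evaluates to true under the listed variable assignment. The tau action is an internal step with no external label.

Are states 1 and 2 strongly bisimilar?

Answer: NOT BISIMILAR

Trace:
Compute ~ classes (split until stable):
  π0 = {{0,1,2,3,4}}
  π1 = {{0,2},{1},{3},{4}}
  π2 = {{0},{1},{2},{3},{4}}
Fixed point at round 3; 5 class(es).
1∈{1}, 2∈{2}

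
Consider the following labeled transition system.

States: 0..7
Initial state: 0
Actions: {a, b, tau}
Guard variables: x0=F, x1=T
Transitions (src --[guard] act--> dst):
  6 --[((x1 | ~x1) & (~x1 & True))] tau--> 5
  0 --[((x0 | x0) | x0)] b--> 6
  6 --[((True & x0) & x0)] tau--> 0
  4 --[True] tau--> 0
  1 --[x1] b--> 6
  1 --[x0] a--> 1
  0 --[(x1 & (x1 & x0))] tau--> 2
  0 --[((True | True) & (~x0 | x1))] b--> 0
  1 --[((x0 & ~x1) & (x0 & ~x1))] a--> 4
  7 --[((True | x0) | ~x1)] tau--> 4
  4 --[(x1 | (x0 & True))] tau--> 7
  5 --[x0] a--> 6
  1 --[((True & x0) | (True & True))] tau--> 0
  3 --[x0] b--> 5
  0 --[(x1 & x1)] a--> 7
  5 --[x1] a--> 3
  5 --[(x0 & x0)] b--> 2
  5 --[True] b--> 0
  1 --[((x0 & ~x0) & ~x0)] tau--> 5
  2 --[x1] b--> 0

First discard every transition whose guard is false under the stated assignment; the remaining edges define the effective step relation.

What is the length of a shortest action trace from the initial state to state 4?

Answer: 2

Trace:
BFS to 4:
  depth 0: {0}
  depth 1: {7}
  depth 2: {4}
4 enters at depth 2; path a·tau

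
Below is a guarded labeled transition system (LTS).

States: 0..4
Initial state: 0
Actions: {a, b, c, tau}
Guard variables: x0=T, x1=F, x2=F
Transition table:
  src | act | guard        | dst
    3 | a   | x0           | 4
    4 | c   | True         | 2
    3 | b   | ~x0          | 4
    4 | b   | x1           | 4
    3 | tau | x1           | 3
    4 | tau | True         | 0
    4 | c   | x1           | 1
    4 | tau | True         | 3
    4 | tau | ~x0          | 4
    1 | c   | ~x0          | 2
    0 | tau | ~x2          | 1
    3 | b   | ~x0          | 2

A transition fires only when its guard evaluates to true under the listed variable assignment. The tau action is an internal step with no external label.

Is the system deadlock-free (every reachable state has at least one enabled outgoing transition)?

Answer: DEADLOCK at state 1

Working:
R = {0,1}
  0: tau→1  [deg 1]
  1: ∅  [deadlock]
witness 1: tau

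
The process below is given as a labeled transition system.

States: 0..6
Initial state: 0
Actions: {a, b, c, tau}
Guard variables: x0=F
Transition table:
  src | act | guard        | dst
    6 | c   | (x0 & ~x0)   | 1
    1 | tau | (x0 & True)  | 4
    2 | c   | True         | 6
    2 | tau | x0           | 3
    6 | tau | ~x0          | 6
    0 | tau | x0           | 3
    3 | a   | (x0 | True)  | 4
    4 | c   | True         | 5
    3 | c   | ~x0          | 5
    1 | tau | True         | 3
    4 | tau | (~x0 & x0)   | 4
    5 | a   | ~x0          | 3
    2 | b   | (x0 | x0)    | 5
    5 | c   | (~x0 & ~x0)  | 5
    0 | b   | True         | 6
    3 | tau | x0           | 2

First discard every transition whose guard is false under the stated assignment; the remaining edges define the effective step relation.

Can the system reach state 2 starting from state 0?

Guard filter leaves 9 enabled edge(s).
Layer 0: {0}
Layer 1: {6}  cumulative {0,6}
Reach set: {0,6}

Answer: UNREACHABLE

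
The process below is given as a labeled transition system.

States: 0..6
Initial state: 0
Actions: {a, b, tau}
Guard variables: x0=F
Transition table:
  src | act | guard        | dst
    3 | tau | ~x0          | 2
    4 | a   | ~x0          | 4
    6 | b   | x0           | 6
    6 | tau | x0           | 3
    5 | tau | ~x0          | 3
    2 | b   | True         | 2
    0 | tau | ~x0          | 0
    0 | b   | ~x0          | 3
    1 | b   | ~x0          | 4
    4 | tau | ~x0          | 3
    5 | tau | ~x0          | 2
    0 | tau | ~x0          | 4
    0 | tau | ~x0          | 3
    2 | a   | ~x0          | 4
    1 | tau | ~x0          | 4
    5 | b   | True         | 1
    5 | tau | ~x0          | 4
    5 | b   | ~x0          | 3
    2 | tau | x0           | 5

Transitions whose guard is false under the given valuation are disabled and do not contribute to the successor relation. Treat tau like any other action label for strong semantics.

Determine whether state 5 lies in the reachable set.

Answer: UNREACHABLE

Trace:
Guard filter leaves 16 enabled edge(s).
Layer 0: {0}
Layer 1: {3,4}  now seen {0,3,4}
Layer 2: {2}  now seen {0,2,3,4}
R = {0,2,3,4}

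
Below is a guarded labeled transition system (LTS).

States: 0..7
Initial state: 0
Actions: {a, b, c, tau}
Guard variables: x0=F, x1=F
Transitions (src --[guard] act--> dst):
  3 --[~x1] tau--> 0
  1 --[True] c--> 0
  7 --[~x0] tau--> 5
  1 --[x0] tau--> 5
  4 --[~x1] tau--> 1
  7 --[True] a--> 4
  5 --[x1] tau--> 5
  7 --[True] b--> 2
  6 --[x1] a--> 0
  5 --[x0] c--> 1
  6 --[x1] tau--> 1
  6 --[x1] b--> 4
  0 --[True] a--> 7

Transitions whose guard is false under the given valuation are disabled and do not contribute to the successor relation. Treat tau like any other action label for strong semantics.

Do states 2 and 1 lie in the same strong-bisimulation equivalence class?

Answer: NOT BISIMILAR

Working:
Refine partition for ~:
  round 0: {{0,1,2,3,4,5,6,7}}
  round 1: {{0},{1},{2,5,6},{3,4},{7}}
  round 2: {{0},{1},{2,5,6},{3},{4},{7}}
Fixed point at round 3; 6 class(es).
[2]={2,5,6}  [1]={1}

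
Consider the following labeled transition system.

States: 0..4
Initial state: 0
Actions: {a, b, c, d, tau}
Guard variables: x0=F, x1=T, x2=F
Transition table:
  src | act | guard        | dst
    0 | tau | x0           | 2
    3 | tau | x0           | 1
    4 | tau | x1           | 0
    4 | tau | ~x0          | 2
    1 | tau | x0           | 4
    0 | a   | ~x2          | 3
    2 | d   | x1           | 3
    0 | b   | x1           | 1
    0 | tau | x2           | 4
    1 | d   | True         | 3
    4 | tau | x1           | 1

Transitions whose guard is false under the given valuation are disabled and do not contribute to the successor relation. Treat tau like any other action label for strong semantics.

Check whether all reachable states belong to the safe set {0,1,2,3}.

Allowed set {0,1,2,3}
Reach set: {0,1,3}
  0: ok
  1: ok
  3: ok

Answer: INVARIANT HOLDS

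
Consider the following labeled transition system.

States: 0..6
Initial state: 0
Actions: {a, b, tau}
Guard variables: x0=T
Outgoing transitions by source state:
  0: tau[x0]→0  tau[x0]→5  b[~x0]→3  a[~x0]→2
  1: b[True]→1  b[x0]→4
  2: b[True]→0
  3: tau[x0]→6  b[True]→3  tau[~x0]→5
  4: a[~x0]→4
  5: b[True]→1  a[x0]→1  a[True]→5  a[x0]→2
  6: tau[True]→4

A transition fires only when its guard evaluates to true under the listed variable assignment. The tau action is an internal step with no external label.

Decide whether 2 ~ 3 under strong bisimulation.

Bisimulation quotient by refinement:
  round 0: {{0,1,2,3,4,5,6}}
  round 1: {{0,6},{1,2},{3},{4},{5}}
  round 2: {{0},{1},{2},{3},{4},{5},{6}}
stable after 3 split(s): 7 block(s)
class of 2: {2}; class of 3: {3}

Answer: NOT BISIMILAR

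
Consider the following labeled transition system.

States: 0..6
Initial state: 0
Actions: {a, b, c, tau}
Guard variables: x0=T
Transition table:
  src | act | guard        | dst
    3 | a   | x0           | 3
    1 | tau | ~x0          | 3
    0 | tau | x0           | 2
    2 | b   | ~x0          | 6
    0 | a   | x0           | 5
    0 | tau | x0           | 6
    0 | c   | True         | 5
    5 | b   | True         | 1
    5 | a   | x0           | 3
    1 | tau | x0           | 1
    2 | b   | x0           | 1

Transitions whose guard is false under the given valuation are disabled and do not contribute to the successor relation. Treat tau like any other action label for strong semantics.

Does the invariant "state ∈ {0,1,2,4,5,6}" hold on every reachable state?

Answer: INVARIANT VIOLATED at state 3

Analysis:
Inv-set: {0,1,2,4,5,6}
R = {0,1,2,3,5,6}
  0: safe
  1: safe
  2: safe
  3: outside
  5: safe
  6: safe
witness against invariant: a·a → 3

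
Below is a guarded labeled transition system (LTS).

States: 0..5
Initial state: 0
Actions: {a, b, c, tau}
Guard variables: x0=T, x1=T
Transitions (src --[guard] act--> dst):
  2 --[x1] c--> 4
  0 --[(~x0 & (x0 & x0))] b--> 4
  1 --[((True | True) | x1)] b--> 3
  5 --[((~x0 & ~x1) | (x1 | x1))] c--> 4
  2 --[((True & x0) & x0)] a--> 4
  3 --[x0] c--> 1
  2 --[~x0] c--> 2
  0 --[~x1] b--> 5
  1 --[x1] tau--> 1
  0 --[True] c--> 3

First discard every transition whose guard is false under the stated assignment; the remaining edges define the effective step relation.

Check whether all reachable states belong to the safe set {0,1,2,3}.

Inv-set: {0,1,2,3}
R = {0,1,3}
  0: safe
  1: safe
  3: safe

Answer: INVARIANT HOLDS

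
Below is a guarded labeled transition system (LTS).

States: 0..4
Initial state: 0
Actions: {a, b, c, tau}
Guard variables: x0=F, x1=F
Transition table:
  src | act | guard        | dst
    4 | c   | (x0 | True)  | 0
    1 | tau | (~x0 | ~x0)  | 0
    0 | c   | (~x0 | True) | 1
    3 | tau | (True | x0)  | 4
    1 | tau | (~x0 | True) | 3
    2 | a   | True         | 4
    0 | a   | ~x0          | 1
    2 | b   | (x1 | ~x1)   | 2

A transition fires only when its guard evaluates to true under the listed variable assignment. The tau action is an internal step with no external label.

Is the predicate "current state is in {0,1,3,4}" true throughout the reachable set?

Answer: INVARIANT HOLDS

Analysis:
Safe = {0,1,3,4}
R = {0,1,3,4}
  0: ✓
  1: ✓
  3: ✓
  4: ✓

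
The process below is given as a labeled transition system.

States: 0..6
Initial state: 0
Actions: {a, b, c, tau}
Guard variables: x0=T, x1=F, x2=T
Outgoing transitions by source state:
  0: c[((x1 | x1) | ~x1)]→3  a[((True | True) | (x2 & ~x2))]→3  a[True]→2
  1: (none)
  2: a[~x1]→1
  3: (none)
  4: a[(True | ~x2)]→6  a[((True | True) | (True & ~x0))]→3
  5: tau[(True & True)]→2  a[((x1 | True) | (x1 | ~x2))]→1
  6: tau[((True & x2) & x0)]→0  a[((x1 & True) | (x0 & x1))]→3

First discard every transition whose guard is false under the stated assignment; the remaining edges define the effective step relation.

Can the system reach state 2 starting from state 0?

Answer: REACHABLE

Working:
Guard filter leaves 9 enabled edge(s).
depth 0: {0}
depth 1: {2,3}  total {0,2,3}
depth 2: {1}  total {0,1,2,3}
Reach set: {0,1,2,3}
Path to 2: a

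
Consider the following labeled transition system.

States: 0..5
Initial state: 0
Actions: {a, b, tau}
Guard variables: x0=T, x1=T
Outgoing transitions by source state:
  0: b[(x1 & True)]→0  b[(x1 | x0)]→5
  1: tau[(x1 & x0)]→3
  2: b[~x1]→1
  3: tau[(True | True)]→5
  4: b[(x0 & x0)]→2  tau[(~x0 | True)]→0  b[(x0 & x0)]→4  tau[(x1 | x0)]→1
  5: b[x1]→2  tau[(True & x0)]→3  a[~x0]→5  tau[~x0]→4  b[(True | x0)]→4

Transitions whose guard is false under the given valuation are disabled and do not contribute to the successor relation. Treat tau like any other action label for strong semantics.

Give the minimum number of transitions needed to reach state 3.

BFS to 3:
  depth 0: {0}
  depth 1: {5}
  depth 2: {2,3,4}
depth(3)=2, e.g. b·tau

Answer: 2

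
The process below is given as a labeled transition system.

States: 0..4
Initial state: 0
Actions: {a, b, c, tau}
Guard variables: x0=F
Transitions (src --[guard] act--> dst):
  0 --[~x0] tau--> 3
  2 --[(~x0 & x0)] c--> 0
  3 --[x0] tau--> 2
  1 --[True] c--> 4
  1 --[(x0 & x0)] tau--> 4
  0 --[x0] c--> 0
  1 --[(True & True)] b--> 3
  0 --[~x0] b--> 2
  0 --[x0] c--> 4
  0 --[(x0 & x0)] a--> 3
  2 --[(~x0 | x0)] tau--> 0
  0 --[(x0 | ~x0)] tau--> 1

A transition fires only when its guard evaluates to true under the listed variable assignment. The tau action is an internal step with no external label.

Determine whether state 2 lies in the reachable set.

After dropping false guards: 6 live edges.
L0 = {0}
L1 = {1,2,3}  total {0,1,2,3}
L2 = {4}  total {0,1,2,3,4}
R = {0,1,2,3,4}
trace reaching 2: b

Answer: REACHABLE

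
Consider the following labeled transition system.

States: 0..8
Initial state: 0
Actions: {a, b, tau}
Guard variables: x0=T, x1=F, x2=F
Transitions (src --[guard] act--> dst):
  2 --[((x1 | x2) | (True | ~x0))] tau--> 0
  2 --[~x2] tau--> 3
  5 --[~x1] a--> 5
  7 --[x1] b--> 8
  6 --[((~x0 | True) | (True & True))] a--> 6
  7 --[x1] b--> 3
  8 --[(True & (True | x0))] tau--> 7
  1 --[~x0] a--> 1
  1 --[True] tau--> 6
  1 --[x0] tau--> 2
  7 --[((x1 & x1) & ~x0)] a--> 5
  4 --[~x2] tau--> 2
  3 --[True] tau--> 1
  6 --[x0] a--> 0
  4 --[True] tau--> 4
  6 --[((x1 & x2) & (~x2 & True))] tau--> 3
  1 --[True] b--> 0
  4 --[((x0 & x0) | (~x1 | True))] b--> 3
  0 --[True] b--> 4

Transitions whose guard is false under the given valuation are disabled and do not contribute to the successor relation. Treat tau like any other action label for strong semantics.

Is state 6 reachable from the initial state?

Guard filter leaves 14 enabled edge(s).
L0 = {0}
L1 = {4}  cumulative {0,4}
L2 = {2,3}  cumulative {0,2,3,4}
L3 = {1}  cumulative {0,1,2,3,4}
L4 = {6}  cumulative {0,1,2,3,4,6}
R = {0,1,2,3,4,6}
witness 6: b·b·tau·tau

Answer: REACHABLE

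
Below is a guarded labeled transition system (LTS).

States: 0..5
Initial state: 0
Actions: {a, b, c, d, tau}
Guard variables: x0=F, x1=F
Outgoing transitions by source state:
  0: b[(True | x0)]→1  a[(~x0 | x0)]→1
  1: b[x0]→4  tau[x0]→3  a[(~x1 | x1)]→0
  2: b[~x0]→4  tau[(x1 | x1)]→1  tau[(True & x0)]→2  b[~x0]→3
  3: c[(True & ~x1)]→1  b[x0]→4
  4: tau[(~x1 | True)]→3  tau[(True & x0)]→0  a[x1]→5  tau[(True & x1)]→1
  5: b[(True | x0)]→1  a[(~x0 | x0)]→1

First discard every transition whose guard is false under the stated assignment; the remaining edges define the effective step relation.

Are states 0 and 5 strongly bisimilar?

Compute ~ classes (split until stable):
  π0 = {{0,1,2,3,4,5}}
  π1 = {{0,5},{1},{2},{3},{4}}
5 equivalence class(es) (converged in 2)
[0]={0,5}  [5]={0,5}

Answer: BISIMILAR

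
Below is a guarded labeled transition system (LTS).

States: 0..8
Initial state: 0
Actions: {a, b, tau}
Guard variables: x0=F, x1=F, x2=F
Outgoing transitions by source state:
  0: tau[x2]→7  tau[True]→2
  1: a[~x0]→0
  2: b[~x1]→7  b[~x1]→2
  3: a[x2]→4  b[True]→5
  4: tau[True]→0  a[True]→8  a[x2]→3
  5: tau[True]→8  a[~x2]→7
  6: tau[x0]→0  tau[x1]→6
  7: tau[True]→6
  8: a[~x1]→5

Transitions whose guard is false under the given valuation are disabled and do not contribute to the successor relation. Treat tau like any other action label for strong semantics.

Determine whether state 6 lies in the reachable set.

After dropping false guards: 11 live edges.
L0 = {0}
L1 = {2}  now seen {0,2}
L2 = {7}  now seen {0,2,7}
L3 = {6}  now seen {0,2,6,7}
Reachable = {0,2,6,7}
trace reaching 6: tau·b·tau

Answer: REACHABLE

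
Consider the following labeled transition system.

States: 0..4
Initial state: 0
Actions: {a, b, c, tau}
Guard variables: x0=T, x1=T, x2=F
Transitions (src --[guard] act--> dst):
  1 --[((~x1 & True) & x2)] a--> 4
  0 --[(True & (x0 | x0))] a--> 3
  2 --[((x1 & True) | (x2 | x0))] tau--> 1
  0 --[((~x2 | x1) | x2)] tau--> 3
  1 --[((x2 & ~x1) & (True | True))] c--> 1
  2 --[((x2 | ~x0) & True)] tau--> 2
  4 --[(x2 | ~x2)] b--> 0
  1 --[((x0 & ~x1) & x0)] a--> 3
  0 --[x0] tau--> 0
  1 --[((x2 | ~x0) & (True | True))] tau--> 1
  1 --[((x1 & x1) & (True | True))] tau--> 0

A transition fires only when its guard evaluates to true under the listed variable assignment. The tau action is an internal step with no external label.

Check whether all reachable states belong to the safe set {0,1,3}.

Safe = {0,1,3}
Reachable = {0,3}
  0: safe
  3: safe

Answer: INVARIANT HOLDS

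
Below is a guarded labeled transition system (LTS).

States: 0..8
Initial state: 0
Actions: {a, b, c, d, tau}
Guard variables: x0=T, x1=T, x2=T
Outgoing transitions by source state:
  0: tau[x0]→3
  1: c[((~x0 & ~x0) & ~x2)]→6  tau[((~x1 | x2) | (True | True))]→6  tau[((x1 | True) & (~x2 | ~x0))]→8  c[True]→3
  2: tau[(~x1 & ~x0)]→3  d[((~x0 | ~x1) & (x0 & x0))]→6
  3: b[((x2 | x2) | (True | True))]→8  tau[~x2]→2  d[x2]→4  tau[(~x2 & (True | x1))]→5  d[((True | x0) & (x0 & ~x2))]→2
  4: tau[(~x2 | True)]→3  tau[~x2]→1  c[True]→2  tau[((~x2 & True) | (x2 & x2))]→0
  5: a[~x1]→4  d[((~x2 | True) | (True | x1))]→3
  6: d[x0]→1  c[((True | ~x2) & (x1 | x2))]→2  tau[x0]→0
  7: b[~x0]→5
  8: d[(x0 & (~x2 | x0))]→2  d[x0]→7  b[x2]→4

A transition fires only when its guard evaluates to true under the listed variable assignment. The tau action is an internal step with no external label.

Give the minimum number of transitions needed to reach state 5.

Answer: UNREACHABLE

Working:
Breadth-first toward 5:
  L0 = {0}
  L1 = {3}
  L2 = {4,8}
  L3 = {2,7}
5 never appears.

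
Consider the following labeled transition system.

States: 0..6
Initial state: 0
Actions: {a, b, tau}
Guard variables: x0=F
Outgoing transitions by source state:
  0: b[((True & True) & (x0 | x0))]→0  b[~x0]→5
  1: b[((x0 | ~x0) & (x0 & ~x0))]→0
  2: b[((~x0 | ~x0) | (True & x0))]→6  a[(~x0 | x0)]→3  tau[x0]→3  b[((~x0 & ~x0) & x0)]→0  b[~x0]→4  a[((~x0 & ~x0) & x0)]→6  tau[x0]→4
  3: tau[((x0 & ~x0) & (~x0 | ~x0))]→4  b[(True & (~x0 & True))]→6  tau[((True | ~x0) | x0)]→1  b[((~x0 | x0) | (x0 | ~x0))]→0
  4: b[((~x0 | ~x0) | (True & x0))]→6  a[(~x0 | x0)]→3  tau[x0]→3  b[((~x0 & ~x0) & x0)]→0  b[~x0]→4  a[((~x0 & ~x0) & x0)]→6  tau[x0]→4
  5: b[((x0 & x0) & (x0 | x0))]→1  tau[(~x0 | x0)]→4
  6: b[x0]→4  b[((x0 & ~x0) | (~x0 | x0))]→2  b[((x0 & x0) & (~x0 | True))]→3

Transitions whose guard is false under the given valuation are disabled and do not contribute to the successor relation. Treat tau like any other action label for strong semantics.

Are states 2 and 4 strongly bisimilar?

Refine partition for ~:
  round 0: {{0,1,2,3,4,5,6}}
  round 1: {{0,6},{1},{2,4},{3},{5}}
  round 2: {{0},{1},{2,4},{3},{5},{6}}
Fixed point at round 3; 6 class(es).
[2]={2,4}  [4]={2,4}

Answer: BISIMILAR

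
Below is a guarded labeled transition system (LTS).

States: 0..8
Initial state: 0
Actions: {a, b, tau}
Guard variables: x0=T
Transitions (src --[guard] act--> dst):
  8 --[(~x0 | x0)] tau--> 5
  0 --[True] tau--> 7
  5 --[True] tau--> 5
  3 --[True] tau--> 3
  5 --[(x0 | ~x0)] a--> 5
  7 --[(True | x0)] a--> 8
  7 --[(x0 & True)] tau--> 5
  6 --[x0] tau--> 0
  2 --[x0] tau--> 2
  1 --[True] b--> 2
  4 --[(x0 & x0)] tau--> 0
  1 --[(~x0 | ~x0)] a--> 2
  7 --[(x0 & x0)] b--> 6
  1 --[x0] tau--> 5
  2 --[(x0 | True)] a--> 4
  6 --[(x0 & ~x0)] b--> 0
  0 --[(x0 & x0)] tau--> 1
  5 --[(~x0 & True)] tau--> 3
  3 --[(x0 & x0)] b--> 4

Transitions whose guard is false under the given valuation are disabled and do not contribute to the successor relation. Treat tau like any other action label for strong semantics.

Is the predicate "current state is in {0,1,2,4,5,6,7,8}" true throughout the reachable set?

Allowed set {0,1,2,4,5,6,7,8}
Reach set: {0,1,2,4,5,6,7,8}
  0: ✓
  1: ✓
  2: ✓
  4: ✓
  5: ✓
  6: ✓
  7: ✓
  8: ✓

Answer: INVARIANT HOLDS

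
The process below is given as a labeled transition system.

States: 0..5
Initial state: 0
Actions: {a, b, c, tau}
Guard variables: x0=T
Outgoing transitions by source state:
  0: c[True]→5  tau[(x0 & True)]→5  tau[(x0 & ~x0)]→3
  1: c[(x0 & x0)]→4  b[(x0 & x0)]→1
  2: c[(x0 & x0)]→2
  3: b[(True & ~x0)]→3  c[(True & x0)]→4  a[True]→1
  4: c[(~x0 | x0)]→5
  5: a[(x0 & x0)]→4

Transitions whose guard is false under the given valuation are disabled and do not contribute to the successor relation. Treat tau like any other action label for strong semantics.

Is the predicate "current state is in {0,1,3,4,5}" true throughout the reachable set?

Inv-set: {0,1,3,4,5}
R = {0,4,5}
  0: ✓
  4: ✓
  5: ✓

Answer: INVARIANT HOLDS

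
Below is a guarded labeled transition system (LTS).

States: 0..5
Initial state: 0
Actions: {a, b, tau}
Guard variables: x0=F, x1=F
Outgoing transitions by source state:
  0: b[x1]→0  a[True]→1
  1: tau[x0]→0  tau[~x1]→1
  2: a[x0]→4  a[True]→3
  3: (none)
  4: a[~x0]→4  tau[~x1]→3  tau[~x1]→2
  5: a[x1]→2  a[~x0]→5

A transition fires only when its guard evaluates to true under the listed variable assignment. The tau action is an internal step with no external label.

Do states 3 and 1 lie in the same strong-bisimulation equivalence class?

Answer: NOT BISIMILAR

Analysis:
Compute ~ classes (split until stable):
  P[0] = {{0,1,2,3,4,5}}
  P[1] = {{0,2,5},{1},{3},{4}}
  P[2] = {{0},{1},{2},{3},{4},{5}}
6 equivalence class(es) (converged in 3)
class of 3: {3}; class of 1: {1}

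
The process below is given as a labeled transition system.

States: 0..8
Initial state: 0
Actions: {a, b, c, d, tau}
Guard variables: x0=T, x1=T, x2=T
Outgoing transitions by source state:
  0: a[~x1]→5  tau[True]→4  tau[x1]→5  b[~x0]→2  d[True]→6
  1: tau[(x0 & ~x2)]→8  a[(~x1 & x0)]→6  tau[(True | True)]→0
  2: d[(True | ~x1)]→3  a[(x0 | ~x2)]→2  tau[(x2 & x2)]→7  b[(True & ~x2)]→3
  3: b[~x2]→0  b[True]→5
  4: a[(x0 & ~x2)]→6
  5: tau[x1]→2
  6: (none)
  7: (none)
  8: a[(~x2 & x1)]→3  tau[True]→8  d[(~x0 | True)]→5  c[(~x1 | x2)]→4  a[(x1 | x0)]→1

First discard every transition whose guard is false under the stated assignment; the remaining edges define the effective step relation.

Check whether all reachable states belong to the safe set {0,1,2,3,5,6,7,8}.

Inv-set: {0,1,2,3,5,6,7,8}
R = {0,2,3,4,5,6,7}
  0: safe
  2: safe
  3: safe
  4: outside
  5: safe
  6: safe
  7: safe
reach 4 via tau — violates

Answer: INVARIANT VIOLATED at state 4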